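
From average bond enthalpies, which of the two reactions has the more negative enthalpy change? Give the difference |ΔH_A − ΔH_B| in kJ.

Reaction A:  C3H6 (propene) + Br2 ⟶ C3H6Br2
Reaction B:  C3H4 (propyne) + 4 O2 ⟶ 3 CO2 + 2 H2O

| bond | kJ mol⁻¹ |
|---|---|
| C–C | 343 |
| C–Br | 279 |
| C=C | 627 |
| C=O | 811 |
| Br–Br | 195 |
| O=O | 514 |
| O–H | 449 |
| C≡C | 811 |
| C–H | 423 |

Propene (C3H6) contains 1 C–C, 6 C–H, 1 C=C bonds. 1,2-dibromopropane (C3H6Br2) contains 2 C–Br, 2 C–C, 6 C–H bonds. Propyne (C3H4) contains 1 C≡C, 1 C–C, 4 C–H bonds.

Reaction B, by 1681 kJ

Reaction A:
  Bonds broken (reactants):
    Br–Br: 1 × 195 = 195
    C–C: 1 × 343 = 343
    C–H: 6 × 423 = 2538
    C=C: 1 × 627 = 627
    Σ(broken) = 3703 kJ
  Bonds formed (products):
    C–Br: 2 × 279 = 558
    C–C: 2 × 343 = 686
    C–H: 6 × 423 = 2538
    Σ(formed) = 3782 kJ
  ΔH_A = 3703 − 3782 = −79 kJ
Reaction B:
  Bonds broken (reactants):
    C≡C: 1 × 811 = 811
    C–C: 1 × 343 = 343
    C–H: 4 × 423 = 1692
    O=O: 4 × 514 = 2056
    Σ(broken) = 4902 kJ
  Bonds formed (products):
    C=O: 6 × 811 = 4866
    O–H: 4 × 449 = 1796
    Σ(formed) = 6662 kJ
  ΔH_B = 4902 − 6662 = −1760 kJ
ΔH_A − ΔH_B = +1681 kJ, so reaction B has the more negative ΔH; |ΔH_A − ΔH_B| = 1681 kJ.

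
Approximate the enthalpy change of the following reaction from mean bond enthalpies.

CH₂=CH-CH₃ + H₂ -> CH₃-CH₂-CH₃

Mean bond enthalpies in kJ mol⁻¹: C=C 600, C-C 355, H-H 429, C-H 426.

Bonds broken (reactants):
  C-C: 1 × 355 = 355
  C-H: 6 × 426 = 2556
  C=C: 1 × 600 = 600
  H-H: 1 × 429 = 429
  Σ(broken) = 3940 kJ
Bonds formed (products):
  C-C: 2 × 355 = 710
  C-H: 8 × 426 = 3408
  Σ(formed) = 4118 kJ
ΔH = Σ(broken) − Σ(formed) = 3940 − 4118 = −178 kJ

ΔH ≈ −178 kJ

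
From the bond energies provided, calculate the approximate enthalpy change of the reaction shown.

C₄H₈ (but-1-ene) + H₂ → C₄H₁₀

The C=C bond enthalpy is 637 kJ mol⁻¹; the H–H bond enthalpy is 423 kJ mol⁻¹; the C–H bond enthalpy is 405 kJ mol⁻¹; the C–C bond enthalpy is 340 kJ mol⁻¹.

ΔH ≈ −90 kJ

Bonds broken (reactants):
  C–C: 2 × 340 = 680
  C–H: 8 × 405 = 3240
  C=C: 1 × 637 = 637
  H–H: 1 × 423 = 423
  Σ(broken) = 4980 kJ
Bonds formed (products):
  C–C: 3 × 340 = 1020
  C–H: 10 × 405 = 4050
  Σ(formed) = 5070 kJ
ΔH = Σ(broken) − Σ(formed) = 4980 − 5070 = −90 kJ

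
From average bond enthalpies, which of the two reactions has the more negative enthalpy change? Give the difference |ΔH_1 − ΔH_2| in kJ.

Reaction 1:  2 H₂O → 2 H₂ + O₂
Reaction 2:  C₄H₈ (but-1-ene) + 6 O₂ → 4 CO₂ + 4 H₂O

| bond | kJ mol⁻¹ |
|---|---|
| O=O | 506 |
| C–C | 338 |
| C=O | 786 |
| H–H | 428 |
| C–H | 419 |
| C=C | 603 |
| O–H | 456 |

Reaction 1:
  Bonds broken (reactants):
    O–H: 4 × 456 = 1824
    Σ(broken) = 1824 kJ
  Bonds formed (products):
    H–H: 2 × 428 = 856
    O=O: 1 × 506 = 506
    Σ(formed) = 1362 kJ
  ΔH_1 = 1824 − 1362 = +462 kJ
Reaction 2:
  Bonds broken (reactants):
    C–C: 2 × 338 = 676
    C–H: 8 × 419 = 3352
    C=C: 1 × 603 = 603
    O=O: 6 × 506 = 3036
    Σ(broken) = 7667 kJ
  Bonds formed (products):
    C=O: 8 × 786 = 6288
    O–H: 8 × 456 = 3648
    Σ(formed) = 9936 kJ
  ΔH_2 = 7667 − 9936 = −2269 kJ
ΔH_1 − ΔH_2 = +2731 kJ, so reaction 2 has the more negative ΔH; |ΔH_1 − ΔH_2| = 2731 kJ.

Reaction 2, by 2731 kJ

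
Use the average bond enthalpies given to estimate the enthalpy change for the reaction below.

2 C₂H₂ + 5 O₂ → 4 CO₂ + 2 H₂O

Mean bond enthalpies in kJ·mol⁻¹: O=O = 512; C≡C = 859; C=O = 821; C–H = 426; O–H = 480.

ΔH ≈ −2506 kJ

Bonds broken (reactants):
  C≡C: 2 × 859 = 1718
  C–H: 4 × 426 = 1704
  O=O: 5 × 512 = 2560
  Σ(broken) = 5982 kJ
Bonds formed (products):
  C=O: 8 × 821 = 6568
  O–H: 4 × 480 = 1920
  Σ(formed) = 8488 kJ
ΔH = Σ(broken) − Σ(formed) = 5982 − 8488 = −2506 kJ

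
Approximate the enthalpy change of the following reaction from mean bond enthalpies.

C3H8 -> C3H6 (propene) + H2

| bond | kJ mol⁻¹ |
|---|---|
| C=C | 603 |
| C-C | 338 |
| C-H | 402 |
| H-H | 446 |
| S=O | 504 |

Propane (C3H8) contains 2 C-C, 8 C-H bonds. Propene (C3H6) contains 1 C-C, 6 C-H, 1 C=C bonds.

Bonds broken (reactants):
  C-C: 2 × 338 = 676
  C-H: 8 × 402 = 3216
  Σ(broken) = 3892 kJ
Bonds formed (products):
  C-C: 1 × 338 = 338
  C-H: 6 × 402 = 2412
  C=C: 1 × 603 = 603
  H-H: 1 × 446 = 446
  Σ(formed) = 3799 kJ
ΔH = Σ(broken) − Σ(formed) = 3892 − 3799 = +93 kJ

ΔH ≈ +93 kJ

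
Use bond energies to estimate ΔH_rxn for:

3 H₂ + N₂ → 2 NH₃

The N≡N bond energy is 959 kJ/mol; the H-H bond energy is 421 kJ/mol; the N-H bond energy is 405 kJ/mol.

ΔH ≈ −208 kJ

Bonds broken (reactants):
  H-H: 3 × 421 = 1263
  N≡N: 1 × 959 = 959
  Σ(broken) = 2222 kJ
Bonds formed (products):
  N-H: 6 × 405 = 2430
  Σ(formed) = 2430 kJ
ΔH = Σ(broken) − Σ(formed) = 2222 − 2430 = −208 kJ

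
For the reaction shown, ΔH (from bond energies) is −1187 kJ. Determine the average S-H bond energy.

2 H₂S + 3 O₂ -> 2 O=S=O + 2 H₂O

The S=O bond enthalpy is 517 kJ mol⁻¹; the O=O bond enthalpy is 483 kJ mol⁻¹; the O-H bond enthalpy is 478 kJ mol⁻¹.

Let D be the S-H bond energy.
Σ(broken) = 3×483 + 4×D = 1449 + 4D
Σ(formed) = 4×478 + 4×517 = 3980
ΔH = Σ(broken) − Σ(formed) = (1449 + 4D) − (3980) = −2531 + 4D
Setting this equal to −1187 kJ gives 4D = 1344, so D = 336 kJ/mol.

D(S-H) ≈ 336 kJ/mol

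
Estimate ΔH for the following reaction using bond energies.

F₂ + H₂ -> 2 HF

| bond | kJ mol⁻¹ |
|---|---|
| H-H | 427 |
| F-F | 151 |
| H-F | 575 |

ΔH ≈ −572 kJ

Bonds broken (reactants):
  F-F: 1 × 151 = 151
  H-H: 1 × 427 = 427
  Σ(broken) = 578 kJ
Bonds formed (products):
  H-F: 2 × 575 = 1150
  Σ(formed) = 1150 kJ
ΔH = Σ(broken) − Σ(formed) = 578 − 1150 = −572 kJ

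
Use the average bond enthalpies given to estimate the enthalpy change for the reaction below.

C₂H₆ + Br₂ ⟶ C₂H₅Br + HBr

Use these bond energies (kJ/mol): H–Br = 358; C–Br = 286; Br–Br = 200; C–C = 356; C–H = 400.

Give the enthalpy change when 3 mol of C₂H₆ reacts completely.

Bonds broken (reactants):
  Br–Br: 1 × 200 = 200
  C–C: 1 × 356 = 356
  C–H: 6 × 400 = 2400
  Σ(broken) = 2956 kJ
Bonds formed (products):
  C–Br: 1 × 286 = 286
  C–C: 1 × 356 = 356
  C–H: 5 × 400 = 2000
  H–Br: 1 × 358 = 358
  Σ(formed) = 3000 kJ
ΔH = Σ(broken) − Σ(formed) = 2956 − 3000 = −44 kJ
For 3× the reaction as written: 3 × (−44) = −132 kJ

ΔH = −132 kJ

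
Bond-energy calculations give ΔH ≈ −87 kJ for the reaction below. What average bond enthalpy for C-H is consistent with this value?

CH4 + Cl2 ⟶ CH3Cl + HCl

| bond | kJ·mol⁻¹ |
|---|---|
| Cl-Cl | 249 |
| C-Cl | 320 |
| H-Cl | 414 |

Let D be the C-H bond energy.
Σ(broken) = 4×D + 1×249 = 249 + 4D
Σ(formed) = 1×320 + 3×D + 1×414 = 734 + 3D
ΔH = Σ(broken) − Σ(formed) = (249 + 4D) − (734 + 3D) = −485 + D
Setting this equal to −87 kJ gives D = 398 kJ/mol.

D(C-H) ≈ 398 kJ/mol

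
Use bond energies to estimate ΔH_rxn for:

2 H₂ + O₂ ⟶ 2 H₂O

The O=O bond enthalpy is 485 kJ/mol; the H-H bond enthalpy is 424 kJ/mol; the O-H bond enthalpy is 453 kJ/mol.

ΔH ≈ −479 kJ

Bonds broken (reactants):
  H-H: 2 × 424 = 848
  O=O: 1 × 485 = 485
  Σ(broken) = 1333 kJ
Bonds formed (products):
  O-H: 4 × 453 = 1812
  Σ(formed) = 1812 kJ
ΔH = Σ(broken) − Σ(formed) = 1333 − 1812 = −479 kJ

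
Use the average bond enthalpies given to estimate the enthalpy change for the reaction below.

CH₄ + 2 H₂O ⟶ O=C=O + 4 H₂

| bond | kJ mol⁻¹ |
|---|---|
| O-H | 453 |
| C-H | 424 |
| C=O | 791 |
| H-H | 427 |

ΔH ≈ +218 kJ

Bonds broken (reactants):
  C-H: 4 × 424 = 1696
  O-H: 4 × 453 = 1812
  Σ(broken) = 3508 kJ
Bonds formed (products):
  C=O: 2 × 791 = 1582
  H-H: 4 × 427 = 1708
  Σ(formed) = 3290 kJ
ΔH = Σ(broken) − Σ(formed) = 3508 − 3290 = +218 kJ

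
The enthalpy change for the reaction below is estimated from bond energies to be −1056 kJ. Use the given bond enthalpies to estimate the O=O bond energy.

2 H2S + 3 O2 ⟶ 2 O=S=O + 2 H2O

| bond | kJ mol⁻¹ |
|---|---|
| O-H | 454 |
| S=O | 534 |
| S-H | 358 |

D(O=O) ≈ 488 kJ/mol

Let D be the O=O bond energy.
Σ(broken) = 3×D + 4×358 = 1432 + 3D
Σ(formed) = 4×454 + 4×534 = 3952
ΔH = Σ(broken) − Σ(formed) = (1432 + 3D) − (3952) = −2520 + 3D
Setting this equal to −1056 kJ gives 3D = 1464, so D = 488 kJ/mol.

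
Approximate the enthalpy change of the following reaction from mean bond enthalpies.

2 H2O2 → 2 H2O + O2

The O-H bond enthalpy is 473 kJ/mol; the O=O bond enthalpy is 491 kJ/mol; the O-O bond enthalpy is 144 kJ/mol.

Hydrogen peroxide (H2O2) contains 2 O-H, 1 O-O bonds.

Bonds broken (reactants):
  O-H: 4 × 473 = 1892
  O-O: 2 × 144 = 288
  Σ(broken) = 2180 kJ
Bonds formed (products):
  O-H: 4 × 473 = 1892
  O=O: 1 × 491 = 491
  Σ(formed) = 2383 kJ
ΔH = Σ(broken) − Σ(formed) = 2180 − 2383 = −203 kJ

ΔH ≈ −203 kJ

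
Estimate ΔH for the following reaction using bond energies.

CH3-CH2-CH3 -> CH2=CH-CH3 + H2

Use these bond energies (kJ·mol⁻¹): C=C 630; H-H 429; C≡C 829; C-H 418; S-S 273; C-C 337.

ΔH ≈ +114 kJ

Bonds broken (reactants):
  C-C: 2 × 337 = 674
  C-H: 8 × 418 = 3344
  Σ(broken) = 4018 kJ
Bonds formed (products):
  C-C: 1 × 337 = 337
  C-H: 6 × 418 = 2508
  C=C: 1 × 630 = 630
  H-H: 1 × 429 = 429
  Σ(formed) = 3904 kJ
ΔH = Σ(broken) − Σ(formed) = 4018 − 3904 = +114 kJ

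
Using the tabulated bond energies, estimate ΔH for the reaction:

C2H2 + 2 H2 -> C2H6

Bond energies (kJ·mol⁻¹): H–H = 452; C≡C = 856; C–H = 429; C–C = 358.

Bonds broken (reactants):
  C≡C: 1 × 856 = 856
  C–H: 2 × 429 = 858
  H–H: 2 × 452 = 904
  Σ(broken) = 2618 kJ
Bonds formed (products):
  C–C: 1 × 358 = 358
  C–H: 6 × 429 = 2574
  Σ(formed) = 2932 kJ
ΔH = Σ(broken) − Σ(formed) = 2618 − 2932 = −314 kJ

ΔH ≈ −314 kJ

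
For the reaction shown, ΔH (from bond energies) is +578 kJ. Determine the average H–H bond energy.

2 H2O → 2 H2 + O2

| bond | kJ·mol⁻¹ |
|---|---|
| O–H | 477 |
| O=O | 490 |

D(H–H) ≈ 420 kJ/mol

Let D be the H–H bond energy.
Σ(broken) = 4×477 = 1908
Σ(formed) = 2×D + 1×490 = 490 + 2D
ΔH = Σ(broken) − Σ(formed) = (1908) − (490 + 2D) = +1418 − 2D
Setting this equal to +578 kJ gives 2D = 840, so D = 420 kJ/mol.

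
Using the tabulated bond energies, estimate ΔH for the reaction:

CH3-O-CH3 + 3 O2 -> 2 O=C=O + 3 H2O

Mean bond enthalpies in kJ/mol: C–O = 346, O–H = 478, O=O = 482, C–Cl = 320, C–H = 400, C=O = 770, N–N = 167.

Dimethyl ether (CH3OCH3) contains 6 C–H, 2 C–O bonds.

ΔH ≈ −1410 kJ

Bonds broken (reactants):
  C–H: 6 × 400 = 2400
  C–O: 2 × 346 = 692
  O=O: 3 × 482 = 1446
  Σ(broken) = 4538 kJ
Bonds formed (products):
  C=O: 4 × 770 = 3080
  O–H: 6 × 478 = 2868
  Σ(formed) = 5948 kJ
ΔH = Σ(broken) − Σ(formed) = 4538 − 5948 = −1410 kJ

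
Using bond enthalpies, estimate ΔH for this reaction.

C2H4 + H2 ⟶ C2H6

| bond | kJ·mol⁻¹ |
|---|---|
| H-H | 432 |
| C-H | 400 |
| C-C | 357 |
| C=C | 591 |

ΔH ≈ −134 kJ

Bonds broken (reactants):
  C-H: 4 × 400 = 1600
  C=C: 1 × 591 = 591
  H-H: 1 × 432 = 432
  Σ(broken) = 2623 kJ
Bonds formed (products):
  C-C: 1 × 357 = 357
  C-H: 6 × 400 = 2400
  Σ(formed) = 2757 kJ
ΔH = Σ(broken) − Σ(formed) = 2623 − 2757 = −134 kJ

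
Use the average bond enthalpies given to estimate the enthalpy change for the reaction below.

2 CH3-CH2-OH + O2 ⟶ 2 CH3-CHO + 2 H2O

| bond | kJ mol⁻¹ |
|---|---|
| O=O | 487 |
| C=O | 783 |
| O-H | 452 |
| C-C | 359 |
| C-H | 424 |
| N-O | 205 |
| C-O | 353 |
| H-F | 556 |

ΔH ≈ −429 kJ

Bonds broken (reactants):
  C-C: 2 × 359 = 718
  C-H: 10 × 424 = 4240
  C-O: 2 × 353 = 706
  O-H: 2 × 452 = 904
  O=O: 1 × 487 = 487
  Σ(broken) = 7055 kJ
Bonds formed (products):
  C-C: 2 × 359 = 718
  C-H: 8 × 424 = 3392
  C=O: 2 × 783 = 1566
  O-H: 4 × 452 = 1808
  Σ(formed) = 7484 kJ
ΔH = Σ(broken) − Σ(formed) = 7055 − 7484 = −429 kJ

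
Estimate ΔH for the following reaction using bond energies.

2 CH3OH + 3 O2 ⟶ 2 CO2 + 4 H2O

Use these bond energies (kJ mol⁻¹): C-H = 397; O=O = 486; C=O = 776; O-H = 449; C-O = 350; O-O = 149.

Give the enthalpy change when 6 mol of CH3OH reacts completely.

ΔH = −3774 kJ

Bonds broken (reactants):
  C-H: 6 × 397 = 2382
  C-O: 2 × 350 = 700
  O-H: 2 × 449 = 898
  O=O: 3 × 486 = 1458
  Σ(broken) = 5438 kJ
Bonds formed (products):
  C=O: 4 × 776 = 3104
  O-H: 8 × 449 = 3592
  Σ(formed) = 6696 kJ
ΔH = Σ(broken) − Σ(formed) = 5438 − 6696 = −1258 kJ
For 3× the reaction as written: 3 × (−1258) = −3774 kJ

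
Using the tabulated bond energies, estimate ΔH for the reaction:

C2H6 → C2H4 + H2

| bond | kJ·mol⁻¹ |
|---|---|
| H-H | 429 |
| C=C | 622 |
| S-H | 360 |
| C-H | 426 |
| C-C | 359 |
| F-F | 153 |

ΔH ≈ +160 kJ

Bonds broken (reactants):
  C-C: 1 × 359 = 359
  C-H: 6 × 426 = 2556
  Σ(broken) = 2915 kJ
Bonds formed (products):
  C-H: 4 × 426 = 1704
  C=C: 1 × 622 = 622
  H-H: 1 × 429 = 429
  Σ(formed) = 2755 kJ
ΔH = Σ(broken) − Σ(formed) = 2915 − 2755 = +160 kJ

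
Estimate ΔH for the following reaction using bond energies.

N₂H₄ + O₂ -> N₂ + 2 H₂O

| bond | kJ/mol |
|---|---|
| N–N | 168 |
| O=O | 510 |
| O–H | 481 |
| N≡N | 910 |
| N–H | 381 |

Bonds broken (reactants):
  N–H: 4 × 381 = 1524
  N–N: 1 × 168 = 168
  O=O: 1 × 510 = 510
  Σ(broken) = 2202 kJ
Bonds formed (products):
  N≡N: 1 × 910 = 910
  O–H: 4 × 481 = 1924
  Σ(formed) = 2834 kJ
ΔH = Σ(broken) − Σ(formed) = 2202 − 2834 = −632 kJ

ΔH ≈ −632 kJ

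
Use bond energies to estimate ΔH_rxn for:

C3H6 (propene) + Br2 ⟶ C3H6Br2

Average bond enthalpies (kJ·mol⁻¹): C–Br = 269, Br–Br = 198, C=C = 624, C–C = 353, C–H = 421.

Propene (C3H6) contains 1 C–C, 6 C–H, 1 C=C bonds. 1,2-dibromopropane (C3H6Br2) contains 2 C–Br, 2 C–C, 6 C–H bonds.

Bonds broken (reactants):
  Br–Br: 1 × 198 = 198
  C–C: 1 × 353 = 353
  C–H: 6 × 421 = 2526
  C=C: 1 × 624 = 624
  Σ(broken) = 3701 kJ
Bonds formed (products):
  C–Br: 2 × 269 = 538
  C–C: 2 × 353 = 706
  C–H: 6 × 421 = 2526
  Σ(formed) = 3770 kJ
ΔH = Σ(broken) − Σ(formed) = 3701 − 3770 = −69 kJ

ΔH ≈ −69 kJ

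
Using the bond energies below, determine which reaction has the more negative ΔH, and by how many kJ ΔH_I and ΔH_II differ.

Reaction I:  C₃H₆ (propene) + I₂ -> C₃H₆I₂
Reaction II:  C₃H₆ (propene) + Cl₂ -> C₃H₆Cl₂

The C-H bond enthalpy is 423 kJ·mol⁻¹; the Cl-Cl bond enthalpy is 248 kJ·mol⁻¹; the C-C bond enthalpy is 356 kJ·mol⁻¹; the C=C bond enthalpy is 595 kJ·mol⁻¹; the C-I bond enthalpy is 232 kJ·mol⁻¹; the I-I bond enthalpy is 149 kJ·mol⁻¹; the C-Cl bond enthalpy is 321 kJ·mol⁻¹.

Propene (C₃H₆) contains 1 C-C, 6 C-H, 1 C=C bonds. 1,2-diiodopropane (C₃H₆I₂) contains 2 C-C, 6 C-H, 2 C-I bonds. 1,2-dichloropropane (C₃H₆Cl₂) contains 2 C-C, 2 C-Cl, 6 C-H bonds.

Reaction II, by 79 kJ

Reaction I:
  Bonds broken (reactants):
    C-C: 1 × 356 = 356
    C-H: 6 × 423 = 2538
    C=C: 1 × 595 = 595
    I-I: 1 × 149 = 149
    Σ(broken) = 3638 kJ
  Bonds formed (products):
    C-C: 2 × 356 = 712
    C-H: 6 × 423 = 2538
    C-I: 2 × 232 = 464
    Σ(formed) = 3714 kJ
  ΔH_I = 3638 − 3714 = −76 kJ
Reaction II:
  Bonds broken (reactants):
    C-C: 1 × 356 = 356
    C-H: 6 × 423 = 2538
    C=C: 1 × 595 = 595
    Cl-Cl: 1 × 248 = 248
    Σ(broken) = 3737 kJ
  Bonds formed (products):
    C-C: 2 × 356 = 712
    C-Cl: 2 × 321 = 642
    C-H: 6 × 423 = 2538
    Σ(formed) = 3892 kJ
  ΔH_II = 3737 − 3892 = −155 kJ
ΔH_I − ΔH_II = +79 kJ, so reaction II has the more negative ΔH; |ΔH_I − ΔH_II| = 79 kJ.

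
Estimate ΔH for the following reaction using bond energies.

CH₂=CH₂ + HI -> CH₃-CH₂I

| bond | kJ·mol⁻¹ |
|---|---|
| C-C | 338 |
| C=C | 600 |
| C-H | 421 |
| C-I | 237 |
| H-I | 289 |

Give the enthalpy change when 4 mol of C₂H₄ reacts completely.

ΔH = −428 kJ

Bonds broken (reactants):
  C-H: 4 × 421 = 1684
  C=C: 1 × 600 = 600
  H-I: 1 × 289 = 289
  Σ(broken) = 2573 kJ
Bonds formed (products):
  C-C: 1 × 338 = 338
  C-H: 5 × 421 = 2105
  C-I: 1 × 237 = 237
  Σ(formed) = 2680 kJ
ΔH = Σ(broken) − Σ(formed) = 2573 − 2680 = −107 kJ
For 4× the reaction as written: 4 × (−107) = −428 kJ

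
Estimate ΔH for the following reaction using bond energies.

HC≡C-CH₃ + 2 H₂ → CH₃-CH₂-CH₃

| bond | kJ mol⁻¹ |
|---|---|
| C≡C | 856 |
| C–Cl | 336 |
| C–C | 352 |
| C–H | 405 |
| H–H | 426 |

Bonds broken (reactants):
  C≡C: 1 × 856 = 856
  C–C: 1 × 352 = 352
  C–H: 4 × 405 = 1620
  H–H: 2 × 426 = 852
  Σ(broken) = 3680 kJ
Bonds formed (products):
  C–C: 2 × 352 = 704
  C–H: 8 × 405 = 3240
  Σ(formed) = 3944 kJ
ΔH = Σ(broken) − Σ(formed) = 3680 − 3944 = −264 kJ

ΔH ≈ −264 kJ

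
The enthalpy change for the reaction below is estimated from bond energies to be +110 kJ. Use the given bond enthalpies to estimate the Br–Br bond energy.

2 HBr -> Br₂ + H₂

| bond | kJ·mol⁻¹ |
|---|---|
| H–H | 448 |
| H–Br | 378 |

D(Br–Br) ≈ 198 kJ/mol

Let D be the Br–Br bond energy.
Σ(broken) = 2×378 = 756
Σ(formed) = 1×D + 1×448 = 448 + D
ΔH = Σ(broken) − Σ(formed) = (756) − (448 + D) = +308 − D
Setting this equal to +110 kJ gives D = 198 kJ/mol.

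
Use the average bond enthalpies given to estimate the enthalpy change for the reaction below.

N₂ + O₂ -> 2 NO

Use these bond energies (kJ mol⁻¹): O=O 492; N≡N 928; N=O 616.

Bonds broken (reactants):
  N≡N: 1 × 928 = 928
  O=O: 1 × 492 = 492
  Σ(broken) = 1420 kJ
Bonds formed (products):
  N=O: 2 × 616 = 1232
  Σ(formed) = 1232 kJ
ΔH = Σ(broken) − Σ(formed) = 1420 − 1232 = +188 kJ

ΔH ≈ +188 kJ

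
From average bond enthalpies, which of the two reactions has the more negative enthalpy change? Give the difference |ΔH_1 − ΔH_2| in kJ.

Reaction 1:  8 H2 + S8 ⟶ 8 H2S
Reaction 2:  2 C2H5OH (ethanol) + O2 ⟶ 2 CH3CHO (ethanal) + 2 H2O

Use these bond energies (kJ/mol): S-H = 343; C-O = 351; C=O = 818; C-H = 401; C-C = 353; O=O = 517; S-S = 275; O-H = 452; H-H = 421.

Reaction 2, by 599 kJ

Reaction 1:
  Bonds broken (reactants):
    H-H: 8 × 421 = 3368
    S-S: 8 × 275 = 2200
    Σ(broken) = 5568 kJ
  Bonds formed (products):
    S-H: 16 × 343 = 5488
    Σ(formed) = 5488 kJ
  ΔH_1 = 5568 − 5488 = +80 kJ
Reaction 2:
  Bonds broken (reactants):
    C-C: 2 × 353 = 706
    C-H: 10 × 401 = 4010
    C-O: 2 × 351 = 702
    O-H: 2 × 452 = 904
    O=O: 1 × 517 = 517
    Σ(broken) = 6839 kJ
  Bonds formed (products):
    C-C: 2 × 353 = 706
    C-H: 8 × 401 = 3208
    C=O: 2 × 818 = 1636
    O-H: 4 × 452 = 1808
    Σ(formed) = 7358 kJ
  ΔH_2 = 6839 − 7358 = −519 kJ
ΔH_1 − ΔH_2 = +599 kJ, so reaction 2 has the more negative ΔH; |ΔH_1 − ΔH_2| = 599 kJ.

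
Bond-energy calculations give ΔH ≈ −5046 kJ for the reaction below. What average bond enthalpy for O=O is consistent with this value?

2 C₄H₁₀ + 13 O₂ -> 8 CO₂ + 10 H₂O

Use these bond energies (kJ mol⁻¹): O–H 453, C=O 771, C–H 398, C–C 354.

D(O=O) ≈ 482 kJ/mol

Let D be the O=O bond energy.
Σ(broken) = 6×354 + 20×398 + 13×D = 10084 + 13D
Σ(formed) = 16×771 + 20×453 = 21396
ΔH = Σ(broken) − Σ(formed) = (10084 + 13D) − (21396) = −11312 + 13D
Setting this equal to −5046 kJ gives 13D = 6266, so D = 482 kJ/mol.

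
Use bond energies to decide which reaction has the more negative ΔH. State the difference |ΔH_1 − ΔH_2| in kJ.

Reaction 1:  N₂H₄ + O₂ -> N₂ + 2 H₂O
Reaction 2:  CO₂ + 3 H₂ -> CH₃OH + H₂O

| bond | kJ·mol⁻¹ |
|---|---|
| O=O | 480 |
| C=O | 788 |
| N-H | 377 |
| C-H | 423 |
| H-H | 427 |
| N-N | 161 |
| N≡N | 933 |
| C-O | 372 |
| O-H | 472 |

Reaction 1, by 472 kJ

Reaction 1:
  Bonds broken (reactants):
    N-H: 4 × 377 = 1508
    N-N: 1 × 161 = 161
    O=O: 1 × 480 = 480
    Σ(broken) = 2149 kJ
  Bonds formed (products):
    N≡N: 1 × 933 = 933
    O-H: 4 × 472 = 1888
    Σ(formed) = 2821 kJ
  ΔH_1 = 2149 − 2821 = −672 kJ
Reaction 2:
  Bonds broken (reactants):
    C=O: 2 × 788 = 1576
    H-H: 3 × 427 = 1281
    Σ(broken) = 2857 kJ
  Bonds formed (products):
    C-H: 3 × 423 = 1269
    C-O: 1 × 372 = 372
    O-H: 3 × 472 = 1416
    Σ(formed) = 3057 kJ
  ΔH_2 = 2857 − 3057 = −200 kJ
ΔH_1 − ΔH_2 = −472 kJ, so reaction 1 has the more negative ΔH; |ΔH_1 − ΔH_2| = 472 kJ.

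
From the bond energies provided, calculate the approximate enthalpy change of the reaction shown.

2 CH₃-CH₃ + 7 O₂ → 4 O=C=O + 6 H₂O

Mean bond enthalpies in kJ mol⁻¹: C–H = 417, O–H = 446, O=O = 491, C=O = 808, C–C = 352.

ΔH ≈ −2671 kJ

Bonds broken (reactants):
  C–C: 2 × 352 = 704
  C–H: 12 × 417 = 5004
  O=O: 7 × 491 = 3437
  Σ(broken) = 9145 kJ
Bonds formed (products):
  C=O: 8 × 808 = 6464
  O–H: 12 × 446 = 5352
  Σ(formed) = 11816 kJ
ΔH = Σ(broken) − Σ(formed) = 9145 − 11816 = −2671 kJ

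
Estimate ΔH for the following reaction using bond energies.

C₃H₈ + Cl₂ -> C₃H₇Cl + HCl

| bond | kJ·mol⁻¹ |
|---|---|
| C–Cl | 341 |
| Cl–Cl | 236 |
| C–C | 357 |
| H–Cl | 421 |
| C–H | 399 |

ΔH ≈ −127 kJ

Bonds broken (reactants):
  C–C: 2 × 357 = 714
  C–H: 8 × 399 = 3192
  Cl–Cl: 1 × 236 = 236
  Σ(broken) = 4142 kJ
Bonds formed (products):
  C–C: 2 × 357 = 714
  C–Cl: 1 × 341 = 341
  C–H: 7 × 399 = 2793
  H–Cl: 1 × 421 = 421
  Σ(formed) = 4269 kJ
ΔH = Σ(broken) − Σ(formed) = 4142 − 4269 = −127 kJ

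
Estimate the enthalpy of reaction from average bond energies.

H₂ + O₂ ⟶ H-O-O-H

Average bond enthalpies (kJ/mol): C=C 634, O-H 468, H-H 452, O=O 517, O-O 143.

ΔH ≈ −110 kJ

Bonds broken (reactants):
  H-H: 1 × 452 = 452
  O=O: 1 × 517 = 517
  Σ(broken) = 969 kJ
Bonds formed (products):
  O-H: 2 × 468 = 936
  O-O: 1 × 143 = 143
  Σ(formed) = 1079 kJ
ΔH = Σ(broken) − Σ(formed) = 969 − 1079 = −110 kJ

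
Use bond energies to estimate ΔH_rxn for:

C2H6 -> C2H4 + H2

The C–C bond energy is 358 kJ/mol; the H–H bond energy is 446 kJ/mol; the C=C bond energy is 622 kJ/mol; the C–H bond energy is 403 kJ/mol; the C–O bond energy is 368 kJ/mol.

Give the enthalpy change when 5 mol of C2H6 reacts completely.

Bonds broken (reactants):
  C–C: 1 × 358 = 358
  C–H: 6 × 403 = 2418
  Σ(broken) = 2776 kJ
Bonds formed (products):
  C–H: 4 × 403 = 1612
  C=C: 1 × 622 = 622
  H–H: 1 × 446 = 446
  Σ(formed) = 2680 kJ
ΔH = Σ(broken) − Σ(formed) = 2776 − 2680 = +96 kJ
For 5× the reaction as written: 5 × (+96) = +480 kJ

ΔH = +480 kJ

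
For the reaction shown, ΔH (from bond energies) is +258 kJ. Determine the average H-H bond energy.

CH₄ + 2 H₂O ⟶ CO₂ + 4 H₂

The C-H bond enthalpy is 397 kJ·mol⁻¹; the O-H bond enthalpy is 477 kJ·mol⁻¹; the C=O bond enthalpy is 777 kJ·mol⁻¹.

Let D be the H-H bond energy.
Σ(broken) = 4×397 + 4×477 = 3496
Σ(formed) = 2×777 + 4×D = 1554 + 4D
ΔH = Σ(broken) − Σ(formed) = (3496) − (1554 + 4D) = +1942 − 4D
Setting this equal to +258 kJ gives 4D = 1684, so D = 421 kJ/mol.

D(H-H) ≈ 421 kJ/mol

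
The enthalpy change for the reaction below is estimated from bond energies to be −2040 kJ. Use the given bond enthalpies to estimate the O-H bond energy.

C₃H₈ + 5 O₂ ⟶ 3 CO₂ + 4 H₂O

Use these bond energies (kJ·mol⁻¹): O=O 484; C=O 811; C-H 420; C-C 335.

Let D be the O-H bond energy.
Σ(broken) = 2×335 + 8×420 + 5×484 = 6450
Σ(formed) = 6×811 + 8×D = 4866 + 8D
ΔH = Σ(broken) − Σ(formed) = (6450) − (4866 + 8D) = +1584 − 8D
Setting this equal to −2040 kJ gives 8D = 3624, so D = 453 kJ/mol.

D(O-H) ≈ 453 kJ/mol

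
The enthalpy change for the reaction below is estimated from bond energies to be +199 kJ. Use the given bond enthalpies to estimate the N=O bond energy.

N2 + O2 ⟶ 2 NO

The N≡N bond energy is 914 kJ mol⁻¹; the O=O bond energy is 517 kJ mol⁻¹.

Let D be the N=O bond energy.
Σ(broken) = 1×914 + 1×517 = 1431
Σ(formed) = 2×D = 2D
ΔH = Σ(broken) − Σ(formed) = (1431) − (2D) = +1431 − 2D
Setting this equal to +199 kJ gives 2D = 1232, so D = 616 kJ/mol.

D(N=O) ≈ 616 kJ/mol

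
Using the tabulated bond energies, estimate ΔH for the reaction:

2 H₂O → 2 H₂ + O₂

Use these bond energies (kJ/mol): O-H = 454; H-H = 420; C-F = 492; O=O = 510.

Bonds broken (reactants):
  O-H: 4 × 454 = 1816
  Σ(broken) = 1816 kJ
Bonds formed (products):
  H-H: 2 × 420 = 840
  O=O: 1 × 510 = 510
  Σ(formed) = 1350 kJ
ΔH = Σ(broken) − Σ(formed) = 1816 − 1350 = +466 kJ

ΔH ≈ +466 kJ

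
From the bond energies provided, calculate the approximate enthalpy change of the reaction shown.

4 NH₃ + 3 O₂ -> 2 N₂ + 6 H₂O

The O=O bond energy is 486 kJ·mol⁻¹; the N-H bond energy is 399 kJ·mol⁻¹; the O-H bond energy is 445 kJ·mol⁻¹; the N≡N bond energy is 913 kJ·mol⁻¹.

ΔH ≈ −920 kJ

Bonds broken (reactants):
  N-H: 12 × 399 = 4788
  O=O: 3 × 486 = 1458
  Σ(broken) = 6246 kJ
Bonds formed (products):
  N≡N: 2 × 913 = 1826
  O-H: 12 × 445 = 5340
  Σ(formed) = 7166 kJ
ΔH = Σ(broken) − Σ(formed) = 6246 − 7166 = −920 kJ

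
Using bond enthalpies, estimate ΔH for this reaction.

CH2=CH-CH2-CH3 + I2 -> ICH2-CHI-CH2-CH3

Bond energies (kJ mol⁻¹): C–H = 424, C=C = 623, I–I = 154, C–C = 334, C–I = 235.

Bonds broken (reactants):
  C–C: 2 × 334 = 668
  C–H: 8 × 424 = 3392
  C=C: 1 × 623 = 623
  I–I: 1 × 154 = 154
  Σ(broken) = 4837 kJ
Bonds formed (products):
  C–C: 3 × 334 = 1002
  C–H: 8 × 424 = 3392
  C–I: 2 × 235 = 470
  Σ(formed) = 4864 kJ
ΔH = Σ(broken) − Σ(formed) = 4837 − 4864 = −27 kJ

ΔH ≈ −27 kJ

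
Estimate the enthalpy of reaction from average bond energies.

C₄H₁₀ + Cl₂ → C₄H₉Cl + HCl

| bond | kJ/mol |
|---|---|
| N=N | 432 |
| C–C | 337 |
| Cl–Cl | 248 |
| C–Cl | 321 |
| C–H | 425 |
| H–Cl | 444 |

ΔH ≈ −92 kJ

Bonds broken (reactants):
  C–C: 3 × 337 = 1011
  C–H: 10 × 425 = 4250
  Cl–Cl: 1 × 248 = 248
  Σ(broken) = 5509 kJ
Bonds formed (products):
  C–C: 3 × 337 = 1011
  C–Cl: 1 × 321 = 321
  C–H: 9 × 425 = 3825
  H–Cl: 1 × 444 = 444
  Σ(formed) = 5601 kJ
ΔH = Σ(broken) − Σ(formed) = 5509 − 5601 = −92 kJ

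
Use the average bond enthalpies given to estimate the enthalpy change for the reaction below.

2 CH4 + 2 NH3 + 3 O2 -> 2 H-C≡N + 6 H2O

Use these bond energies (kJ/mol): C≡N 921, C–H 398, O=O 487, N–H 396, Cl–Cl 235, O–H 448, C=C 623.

ΔH ≈ −993 kJ

Bonds broken (reactants):
  C–H: 8 × 398 = 3184
  N–H: 6 × 396 = 2376
  O=O: 3 × 487 = 1461
  Σ(broken) = 7021 kJ
Bonds formed (products):
  C≡N: 2 × 921 = 1842
  C–H: 2 × 398 = 796
  O–H: 12 × 448 = 5376
  Σ(formed) = 8014 kJ
ΔH = Σ(broken) − Σ(formed) = 7021 − 8014 = −993 kJ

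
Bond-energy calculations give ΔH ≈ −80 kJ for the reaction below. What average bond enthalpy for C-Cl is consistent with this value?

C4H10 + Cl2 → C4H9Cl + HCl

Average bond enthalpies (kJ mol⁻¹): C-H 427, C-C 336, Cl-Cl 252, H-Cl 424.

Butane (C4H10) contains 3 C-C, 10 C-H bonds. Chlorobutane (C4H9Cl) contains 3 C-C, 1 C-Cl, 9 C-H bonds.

D(C-Cl) ≈ 335 kJ/mol

Let D be the C-Cl bond energy.
Σ(broken) = 3×336 + 10×427 + 1×252 = 5530
Σ(formed) = 3×336 + 1×D + 9×427 + 1×424 = 5275 + D
ΔH = Σ(broken) − Σ(formed) = (5530) − (5275 + D) = +255 − D
Setting this equal to −80 kJ gives D = 335 kJ/mol.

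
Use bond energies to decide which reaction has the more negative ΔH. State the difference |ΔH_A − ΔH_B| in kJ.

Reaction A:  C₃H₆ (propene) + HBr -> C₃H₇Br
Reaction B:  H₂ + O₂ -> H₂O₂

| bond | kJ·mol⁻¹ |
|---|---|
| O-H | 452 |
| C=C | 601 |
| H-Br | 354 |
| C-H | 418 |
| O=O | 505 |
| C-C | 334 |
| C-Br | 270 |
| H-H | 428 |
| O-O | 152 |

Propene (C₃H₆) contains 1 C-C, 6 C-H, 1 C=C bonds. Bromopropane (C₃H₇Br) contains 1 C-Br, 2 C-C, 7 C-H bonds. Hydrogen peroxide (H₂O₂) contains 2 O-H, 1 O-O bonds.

Reaction A:
  Bonds broken (reactants):
    C-C: 1 × 334 = 334
    C-H: 6 × 418 = 2508
    C=C: 1 × 601 = 601
    H-Br: 1 × 354 = 354
    Σ(broken) = 3797 kJ
  Bonds formed (products):
    C-Br: 1 × 270 = 270
    C-C: 2 × 334 = 668
    C-H: 7 × 418 = 2926
    Σ(formed) = 3864 kJ
  ΔH_A = 3797 − 3864 = −67 kJ
Reaction B:
  Bonds broken (reactants):
    H-H: 1 × 428 = 428
    O=O: 1 × 505 = 505
    Σ(broken) = 933 kJ
  Bonds formed (products):
    O-H: 2 × 452 = 904
    O-O: 1 × 152 = 152
    Σ(formed) = 1056 kJ
  ΔH_B = 933 − 1056 = −123 kJ
ΔH_A − ΔH_B = +56 kJ, so reaction B has the more negative ΔH; |ΔH_A − ΔH_B| = 56 kJ.

Reaction B, by 56 kJ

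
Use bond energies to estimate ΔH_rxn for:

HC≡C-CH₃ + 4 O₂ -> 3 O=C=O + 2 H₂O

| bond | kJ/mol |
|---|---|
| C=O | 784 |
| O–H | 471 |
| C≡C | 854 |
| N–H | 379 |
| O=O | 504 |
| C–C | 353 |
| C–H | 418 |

ΔH ≈ −1693 kJ

Bonds broken (reactants):
  C≡C: 1 × 854 = 854
  C–C: 1 × 353 = 353
  C–H: 4 × 418 = 1672
  O=O: 4 × 504 = 2016
  Σ(broken) = 4895 kJ
Bonds formed (products):
  C=O: 6 × 784 = 4704
  O–H: 4 × 471 = 1884
  Σ(formed) = 6588 kJ
ΔH = Σ(broken) − Σ(formed) = 4895 − 6588 = −1693 kJ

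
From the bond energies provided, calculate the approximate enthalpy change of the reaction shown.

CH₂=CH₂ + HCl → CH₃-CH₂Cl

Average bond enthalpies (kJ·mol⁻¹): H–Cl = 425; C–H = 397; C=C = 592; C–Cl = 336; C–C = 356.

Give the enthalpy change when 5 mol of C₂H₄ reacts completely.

ΔH = −360 kJ

Bonds broken (reactants):
  C–H: 4 × 397 = 1588
  C=C: 1 × 592 = 592
  H–Cl: 1 × 425 = 425
  Σ(broken) = 2605 kJ
Bonds formed (products):
  C–C: 1 × 356 = 356
  C–Cl: 1 × 336 = 336
  C–H: 5 × 397 = 1985
  Σ(formed) = 2677 kJ
ΔH = Σ(broken) − Σ(formed) = 2605 − 2677 = −72 kJ
For 5× the reaction as written: 5 × (−72) = −360 kJ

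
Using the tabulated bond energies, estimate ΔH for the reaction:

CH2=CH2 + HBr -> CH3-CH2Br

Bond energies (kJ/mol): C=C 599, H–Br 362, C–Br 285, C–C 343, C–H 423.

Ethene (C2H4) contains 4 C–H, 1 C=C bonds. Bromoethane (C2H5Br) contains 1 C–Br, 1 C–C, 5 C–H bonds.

ΔH ≈ −90 kJ

Bonds broken (reactants):
  C–H: 4 × 423 = 1692
  C=C: 1 × 599 = 599
  H–Br: 1 × 362 = 362
  Σ(broken) = 2653 kJ
Bonds formed (products):
  C–Br: 1 × 285 = 285
  C–C: 1 × 343 = 343
  C–H: 5 × 423 = 2115
  Σ(formed) = 2743 kJ
ΔH = Σ(broken) − Σ(formed) = 2653 − 2743 = −90 kJ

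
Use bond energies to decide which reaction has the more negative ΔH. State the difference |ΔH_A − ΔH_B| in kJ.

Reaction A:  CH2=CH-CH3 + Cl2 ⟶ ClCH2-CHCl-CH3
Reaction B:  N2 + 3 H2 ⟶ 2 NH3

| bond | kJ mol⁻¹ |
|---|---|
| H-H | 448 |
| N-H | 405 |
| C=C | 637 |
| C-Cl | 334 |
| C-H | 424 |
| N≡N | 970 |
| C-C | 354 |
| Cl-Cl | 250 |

Reaction A, by 19 kJ

Reaction A:
  Bonds broken (reactants):
    C-C: 1 × 354 = 354
    C-H: 6 × 424 = 2544
    C=C: 1 × 637 = 637
    Cl-Cl: 1 × 250 = 250
    Σ(broken) = 3785 kJ
  Bonds formed (products):
    C-C: 2 × 354 = 708
    C-Cl: 2 × 334 = 668
    C-H: 6 × 424 = 2544
    Σ(formed) = 3920 kJ
  ΔH_A = 3785 − 3920 = −135 kJ
Reaction B:
  Bonds broken (reactants):
    H-H: 3 × 448 = 1344
    N≡N: 1 × 970 = 970
    Σ(broken) = 2314 kJ
  Bonds formed (products):
    N-H: 6 × 405 = 2430
    Σ(formed) = 2430 kJ
  ΔH_B = 2314 − 2430 = −116 kJ
ΔH_A − ΔH_B = −19 kJ, so reaction A has the more negative ΔH; |ΔH_A − ΔH_B| = 19 kJ.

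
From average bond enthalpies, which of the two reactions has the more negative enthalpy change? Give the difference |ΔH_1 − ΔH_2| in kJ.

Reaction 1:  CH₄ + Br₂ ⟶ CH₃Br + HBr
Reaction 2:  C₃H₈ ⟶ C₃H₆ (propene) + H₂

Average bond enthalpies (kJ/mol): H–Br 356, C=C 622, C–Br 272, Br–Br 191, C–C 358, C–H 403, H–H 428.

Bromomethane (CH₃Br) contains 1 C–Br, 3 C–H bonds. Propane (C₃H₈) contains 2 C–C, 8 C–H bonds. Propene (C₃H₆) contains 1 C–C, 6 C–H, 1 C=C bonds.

Reaction 1:
  Bonds broken (reactants):
    Br–Br: 1 × 191 = 191
    C–H: 4 × 403 = 1612
    Σ(broken) = 1803 kJ
  Bonds formed (products):
    C–Br: 1 × 272 = 272
    C–H: 3 × 403 = 1209
    H–Br: 1 × 356 = 356
    Σ(formed) = 1837 kJ
  ΔH_1 = 1803 − 1837 = −34 kJ
Reaction 2:
  Bonds broken (reactants):
    C–C: 2 × 358 = 716
    C–H: 8 × 403 = 3224
    Σ(broken) = 3940 kJ
  Bonds formed (products):
    C–C: 1 × 358 = 358
    C–H: 6 × 403 = 2418
    C=C: 1 × 622 = 622
    H–H: 1 × 428 = 428
    Σ(formed) = 3826 kJ
  ΔH_2 = 3940 − 3826 = +114 kJ
ΔH_1 − ΔH_2 = −148 kJ, so reaction 1 has the more negative ΔH; |ΔH_1 − ΔH_2| = 148 kJ.

Reaction 1, by 148 kJ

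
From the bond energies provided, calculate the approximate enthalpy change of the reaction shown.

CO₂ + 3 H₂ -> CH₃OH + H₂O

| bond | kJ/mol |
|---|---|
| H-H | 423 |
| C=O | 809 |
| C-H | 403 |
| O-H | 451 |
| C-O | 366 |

ΔH ≈ −41 kJ

Bonds broken (reactants):
  C=O: 2 × 809 = 1618
  H-H: 3 × 423 = 1269
  Σ(broken) = 2887 kJ
Bonds formed (products):
  C-H: 3 × 403 = 1209
  C-O: 1 × 366 = 366
  O-H: 3 × 451 = 1353
  Σ(formed) = 2928 kJ
ΔH = Σ(broken) − Σ(formed) = 2887 − 2928 = −41 kJ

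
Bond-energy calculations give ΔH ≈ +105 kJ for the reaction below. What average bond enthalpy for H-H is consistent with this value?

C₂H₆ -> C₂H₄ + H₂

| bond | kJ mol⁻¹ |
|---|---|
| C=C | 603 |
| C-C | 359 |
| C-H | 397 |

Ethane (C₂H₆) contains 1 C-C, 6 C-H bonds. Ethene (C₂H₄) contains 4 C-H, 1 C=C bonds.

D(H-H) ≈ 445 kJ/mol

Let D be the H-H bond energy.
Σ(broken) = 1×359 + 6×397 = 2741
Σ(formed) = 4×397 + 1×603 + 1×D = 2191 + D
ΔH = Σ(broken) − Σ(formed) = (2741) − (2191 + D) = +550 − D
Setting this equal to +105 kJ gives D = 445 kJ/mol.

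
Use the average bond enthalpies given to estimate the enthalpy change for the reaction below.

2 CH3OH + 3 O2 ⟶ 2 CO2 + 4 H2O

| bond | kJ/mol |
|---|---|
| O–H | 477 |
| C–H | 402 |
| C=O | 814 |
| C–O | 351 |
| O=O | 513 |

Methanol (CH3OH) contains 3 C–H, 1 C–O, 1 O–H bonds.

ΔH ≈ −1465 kJ

Bonds broken (reactants):
  C–H: 6 × 402 = 2412
  C–O: 2 × 351 = 702
  O–H: 2 × 477 = 954
  O=O: 3 × 513 = 1539
  Σ(broken) = 5607 kJ
Bonds formed (products):
  C=O: 4 × 814 = 3256
  O–H: 8 × 477 = 3816
  Σ(formed) = 7072 kJ
ΔH = Σ(broken) − Σ(formed) = 5607 − 7072 = −1465 kJ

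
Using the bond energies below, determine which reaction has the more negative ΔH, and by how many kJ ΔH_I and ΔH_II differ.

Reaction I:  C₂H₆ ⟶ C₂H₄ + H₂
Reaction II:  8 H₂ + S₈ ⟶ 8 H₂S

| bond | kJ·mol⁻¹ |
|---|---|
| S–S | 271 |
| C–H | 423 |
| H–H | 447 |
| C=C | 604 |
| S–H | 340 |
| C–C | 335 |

Reaction I:
  Bonds broken (reactants):
    C–C: 1 × 335 = 335
    C–H: 6 × 423 = 2538
    Σ(broken) = 2873 kJ
  Bonds formed (products):
    C–H: 4 × 423 = 1692
    C=C: 1 × 604 = 604
    H–H: 1 × 447 = 447
    Σ(formed) = 2743 kJ
  ΔH_I = 2873 − 2743 = +130 kJ
Reaction II:
  Bonds broken (reactants):
    H–H: 8 × 447 = 3576
    S–S: 8 × 271 = 2168
    Σ(broken) = 5744 kJ
  Bonds formed (products):
    S–H: 16 × 340 = 5440
    Σ(formed) = 5440 kJ
  ΔH_II = 5744 − 5440 = +304 kJ
ΔH_I − ΔH_II = −174 kJ, so reaction I has the more negative ΔH; |ΔH_I − ΔH_II| = 174 kJ.

Reaction I, by 174 kJ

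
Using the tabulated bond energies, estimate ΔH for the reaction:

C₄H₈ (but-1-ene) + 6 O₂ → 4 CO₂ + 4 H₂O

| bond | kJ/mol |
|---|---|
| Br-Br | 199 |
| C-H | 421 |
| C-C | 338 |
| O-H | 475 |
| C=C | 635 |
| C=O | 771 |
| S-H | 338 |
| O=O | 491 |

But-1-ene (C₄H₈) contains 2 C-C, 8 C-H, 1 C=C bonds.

ΔH ≈ −2343 kJ

Bonds broken (reactants):
  C-C: 2 × 338 = 676
  C-H: 8 × 421 = 3368
  C=C: 1 × 635 = 635
  O=O: 6 × 491 = 2946
  Σ(broken) = 7625 kJ
Bonds formed (products):
  C=O: 8 × 771 = 6168
  O-H: 8 × 475 = 3800
  Σ(formed) = 9968 kJ
ΔH = Σ(broken) − Σ(formed) = 7625 − 9968 = −2343 kJ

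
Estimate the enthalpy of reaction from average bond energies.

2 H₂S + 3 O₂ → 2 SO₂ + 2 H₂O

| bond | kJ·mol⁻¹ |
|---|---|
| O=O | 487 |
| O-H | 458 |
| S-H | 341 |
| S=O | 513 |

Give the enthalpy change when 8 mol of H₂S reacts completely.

Bonds broken (reactants):
  O=O: 3 × 487 = 1461
  S-H: 4 × 341 = 1364
  Σ(broken) = 2825 kJ
Bonds formed (products):
  O-H: 4 × 458 = 1832
  S=O: 4 × 513 = 2052
  Σ(formed) = 3884 kJ
ΔH = Σ(broken) − Σ(formed) = 2825 − 3884 = −1059 kJ
For 4× the reaction as written: 4 × (−1059) = −4236 kJ

ΔH = −4236 kJ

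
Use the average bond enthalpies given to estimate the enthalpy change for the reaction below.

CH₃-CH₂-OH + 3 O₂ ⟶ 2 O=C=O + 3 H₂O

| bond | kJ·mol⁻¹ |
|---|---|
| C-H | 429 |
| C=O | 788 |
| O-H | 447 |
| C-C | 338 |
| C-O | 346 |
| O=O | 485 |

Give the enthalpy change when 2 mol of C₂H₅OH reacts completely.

ΔH = −2206 kJ

Bonds broken (reactants):
  C-C: 1 × 338 = 338
  C-H: 5 × 429 = 2145
  C-O: 1 × 346 = 346
  O-H: 1 × 447 = 447
  O=O: 3 × 485 = 1455
  Σ(broken) = 4731 kJ
Bonds formed (products):
  C=O: 4 × 788 = 3152
  O-H: 6 × 447 = 2682
  Σ(formed) = 5834 kJ
ΔH = Σ(broken) − Σ(formed) = 4731 − 5834 = −1103 kJ
For 2× the reaction as written: 2 × (−1103) = −2206 kJ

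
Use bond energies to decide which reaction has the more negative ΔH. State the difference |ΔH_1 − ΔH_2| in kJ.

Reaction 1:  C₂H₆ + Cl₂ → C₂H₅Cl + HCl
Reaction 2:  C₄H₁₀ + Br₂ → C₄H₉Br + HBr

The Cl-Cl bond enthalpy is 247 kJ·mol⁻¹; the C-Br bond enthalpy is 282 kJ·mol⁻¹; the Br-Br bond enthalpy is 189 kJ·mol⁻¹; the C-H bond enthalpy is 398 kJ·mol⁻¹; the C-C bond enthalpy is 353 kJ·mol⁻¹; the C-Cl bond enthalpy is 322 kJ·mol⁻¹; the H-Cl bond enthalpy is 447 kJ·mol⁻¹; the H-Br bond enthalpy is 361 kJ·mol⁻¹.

Reaction 1:
  Bonds broken (reactants):
    C-C: 1 × 353 = 353
    C-H: 6 × 398 = 2388
    Cl-Cl: 1 × 247 = 247
    Σ(broken) = 2988 kJ
  Bonds formed (products):
    C-C: 1 × 353 = 353
    C-Cl: 1 × 322 = 322
    C-H: 5 × 398 = 1990
    H-Cl: 1 × 447 = 447
    Σ(formed) = 3112 kJ
  ΔH_1 = 2988 − 3112 = −124 kJ
Reaction 2:
  Bonds broken (reactants):
    Br-Br: 1 × 189 = 189
    C-C: 3 × 353 = 1059
    C-H: 10 × 398 = 3980
    Σ(broken) = 5228 kJ
  Bonds formed (products):
    C-Br: 1 × 282 = 282
    C-C: 3 × 353 = 1059
    C-H: 9 × 398 = 3582
    H-Br: 1 × 361 = 361
    Σ(formed) = 5284 kJ
  ΔH_2 = 5228 − 5284 = −56 kJ
ΔH_1 − ΔH_2 = −68 kJ, so reaction 1 has the more negative ΔH; |ΔH_1 − ΔH_2| = 68 kJ.

Reaction 1, by 68 kJ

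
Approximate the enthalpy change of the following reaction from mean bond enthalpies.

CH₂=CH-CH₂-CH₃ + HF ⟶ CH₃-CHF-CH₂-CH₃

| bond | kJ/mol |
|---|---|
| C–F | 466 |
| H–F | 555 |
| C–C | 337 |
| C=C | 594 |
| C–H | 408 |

ΔH ≈ −62 kJ

Bonds broken (reactants):
  C–C: 2 × 337 = 674
  C–H: 8 × 408 = 3264
  C=C: 1 × 594 = 594
  H–F: 1 × 555 = 555
  Σ(broken) = 5087 kJ
Bonds formed (products):
  C–C: 3 × 337 = 1011
  C–F: 1 × 466 = 466
  C–H: 9 × 408 = 3672
  Σ(formed) = 5149 kJ
ΔH = Σ(broken) − Σ(formed) = 5087 − 5149 = −62 kJ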